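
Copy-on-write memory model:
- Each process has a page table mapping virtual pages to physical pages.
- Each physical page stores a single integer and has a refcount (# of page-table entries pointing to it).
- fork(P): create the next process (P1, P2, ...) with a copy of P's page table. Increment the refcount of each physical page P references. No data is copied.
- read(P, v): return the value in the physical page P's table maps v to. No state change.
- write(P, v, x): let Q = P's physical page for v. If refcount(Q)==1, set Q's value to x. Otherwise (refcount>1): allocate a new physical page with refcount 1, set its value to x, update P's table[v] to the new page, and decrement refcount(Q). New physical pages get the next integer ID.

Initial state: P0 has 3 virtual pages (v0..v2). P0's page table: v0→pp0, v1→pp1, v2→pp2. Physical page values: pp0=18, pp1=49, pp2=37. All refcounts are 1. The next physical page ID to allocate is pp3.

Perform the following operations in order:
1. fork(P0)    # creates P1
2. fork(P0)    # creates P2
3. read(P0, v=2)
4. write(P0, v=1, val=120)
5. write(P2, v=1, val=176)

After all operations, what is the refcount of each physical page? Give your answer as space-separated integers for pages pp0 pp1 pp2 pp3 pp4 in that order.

Answer: 3 1 3 1 1

Derivation:
Op 1: fork(P0) -> P1. 3 ppages; refcounts: pp0:2 pp1:2 pp2:2
Op 2: fork(P0) -> P2. 3 ppages; refcounts: pp0:3 pp1:3 pp2:3
Op 3: read(P0, v2) -> 37. No state change.
Op 4: write(P0, v1, 120). refcount(pp1)=3>1 -> COPY to pp3. 4 ppages; refcounts: pp0:3 pp1:2 pp2:3 pp3:1
Op 5: write(P2, v1, 176). refcount(pp1)=2>1 -> COPY to pp4. 5 ppages; refcounts: pp0:3 pp1:1 pp2:3 pp3:1 pp4:1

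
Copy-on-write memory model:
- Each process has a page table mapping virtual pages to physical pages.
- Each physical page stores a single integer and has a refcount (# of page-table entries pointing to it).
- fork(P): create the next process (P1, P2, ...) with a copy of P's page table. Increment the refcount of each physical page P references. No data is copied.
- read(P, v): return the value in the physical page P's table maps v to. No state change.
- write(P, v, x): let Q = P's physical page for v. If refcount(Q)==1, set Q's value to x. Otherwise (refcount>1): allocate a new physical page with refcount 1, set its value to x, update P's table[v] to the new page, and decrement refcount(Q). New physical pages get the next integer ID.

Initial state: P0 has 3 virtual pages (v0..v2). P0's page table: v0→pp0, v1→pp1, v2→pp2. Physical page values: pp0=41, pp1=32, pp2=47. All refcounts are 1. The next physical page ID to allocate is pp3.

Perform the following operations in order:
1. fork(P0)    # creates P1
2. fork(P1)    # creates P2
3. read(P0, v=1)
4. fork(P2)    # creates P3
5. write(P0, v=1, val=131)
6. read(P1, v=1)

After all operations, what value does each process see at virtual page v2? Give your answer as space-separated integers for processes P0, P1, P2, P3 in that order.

Op 1: fork(P0) -> P1. 3 ppages; refcounts: pp0:2 pp1:2 pp2:2
Op 2: fork(P1) -> P2. 3 ppages; refcounts: pp0:3 pp1:3 pp2:3
Op 3: read(P0, v1) -> 32. No state change.
Op 4: fork(P2) -> P3. 3 ppages; refcounts: pp0:4 pp1:4 pp2:4
Op 5: write(P0, v1, 131). refcount(pp1)=4>1 -> COPY to pp3. 4 ppages; refcounts: pp0:4 pp1:3 pp2:4 pp3:1
Op 6: read(P1, v1) -> 32. No state change.
P0: v2 -> pp2 = 47
P1: v2 -> pp2 = 47
P2: v2 -> pp2 = 47
P3: v2 -> pp2 = 47

Answer: 47 47 47 47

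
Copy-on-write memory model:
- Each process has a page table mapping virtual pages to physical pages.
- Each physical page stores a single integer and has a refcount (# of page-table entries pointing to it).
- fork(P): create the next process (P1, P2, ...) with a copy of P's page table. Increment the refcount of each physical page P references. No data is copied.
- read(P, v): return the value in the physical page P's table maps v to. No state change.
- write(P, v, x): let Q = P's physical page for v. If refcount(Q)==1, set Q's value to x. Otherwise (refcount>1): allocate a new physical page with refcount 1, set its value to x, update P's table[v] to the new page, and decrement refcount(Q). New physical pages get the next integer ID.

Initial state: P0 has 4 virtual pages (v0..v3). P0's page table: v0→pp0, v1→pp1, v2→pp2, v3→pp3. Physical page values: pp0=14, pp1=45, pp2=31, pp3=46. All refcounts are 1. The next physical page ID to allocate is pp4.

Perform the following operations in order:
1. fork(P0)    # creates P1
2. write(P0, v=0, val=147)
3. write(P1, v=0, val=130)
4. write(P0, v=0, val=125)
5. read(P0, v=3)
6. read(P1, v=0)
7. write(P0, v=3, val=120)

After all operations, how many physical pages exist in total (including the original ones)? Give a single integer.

Op 1: fork(P0) -> P1. 4 ppages; refcounts: pp0:2 pp1:2 pp2:2 pp3:2
Op 2: write(P0, v0, 147). refcount(pp0)=2>1 -> COPY to pp4. 5 ppages; refcounts: pp0:1 pp1:2 pp2:2 pp3:2 pp4:1
Op 3: write(P1, v0, 130). refcount(pp0)=1 -> write in place. 5 ppages; refcounts: pp0:1 pp1:2 pp2:2 pp3:2 pp4:1
Op 4: write(P0, v0, 125). refcount(pp4)=1 -> write in place. 5 ppages; refcounts: pp0:1 pp1:2 pp2:2 pp3:2 pp4:1
Op 5: read(P0, v3) -> 46. No state change.
Op 6: read(P1, v0) -> 130. No state change.
Op 7: write(P0, v3, 120). refcount(pp3)=2>1 -> COPY to pp5. 6 ppages; refcounts: pp0:1 pp1:2 pp2:2 pp3:1 pp4:1 pp5:1

Answer: 6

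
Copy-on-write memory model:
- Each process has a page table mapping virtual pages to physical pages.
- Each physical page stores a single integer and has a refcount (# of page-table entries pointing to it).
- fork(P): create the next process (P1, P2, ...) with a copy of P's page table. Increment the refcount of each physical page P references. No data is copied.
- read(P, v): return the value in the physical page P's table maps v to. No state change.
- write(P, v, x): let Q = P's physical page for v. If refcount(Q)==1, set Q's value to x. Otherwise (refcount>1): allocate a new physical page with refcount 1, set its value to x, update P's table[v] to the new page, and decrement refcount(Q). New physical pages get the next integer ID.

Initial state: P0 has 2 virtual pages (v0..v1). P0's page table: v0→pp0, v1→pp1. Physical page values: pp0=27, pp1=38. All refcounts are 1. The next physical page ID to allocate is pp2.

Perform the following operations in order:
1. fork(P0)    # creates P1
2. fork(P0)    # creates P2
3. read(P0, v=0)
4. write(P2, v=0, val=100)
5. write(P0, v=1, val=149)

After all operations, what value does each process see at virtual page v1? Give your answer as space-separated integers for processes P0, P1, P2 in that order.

Answer: 149 38 38

Derivation:
Op 1: fork(P0) -> P1. 2 ppages; refcounts: pp0:2 pp1:2
Op 2: fork(P0) -> P2. 2 ppages; refcounts: pp0:3 pp1:3
Op 3: read(P0, v0) -> 27. No state change.
Op 4: write(P2, v0, 100). refcount(pp0)=3>1 -> COPY to pp2. 3 ppages; refcounts: pp0:2 pp1:3 pp2:1
Op 5: write(P0, v1, 149). refcount(pp1)=3>1 -> COPY to pp3. 4 ppages; refcounts: pp0:2 pp1:2 pp2:1 pp3:1
P0: v1 -> pp3 = 149
P1: v1 -> pp1 = 38
P2: v1 -> pp1 = 38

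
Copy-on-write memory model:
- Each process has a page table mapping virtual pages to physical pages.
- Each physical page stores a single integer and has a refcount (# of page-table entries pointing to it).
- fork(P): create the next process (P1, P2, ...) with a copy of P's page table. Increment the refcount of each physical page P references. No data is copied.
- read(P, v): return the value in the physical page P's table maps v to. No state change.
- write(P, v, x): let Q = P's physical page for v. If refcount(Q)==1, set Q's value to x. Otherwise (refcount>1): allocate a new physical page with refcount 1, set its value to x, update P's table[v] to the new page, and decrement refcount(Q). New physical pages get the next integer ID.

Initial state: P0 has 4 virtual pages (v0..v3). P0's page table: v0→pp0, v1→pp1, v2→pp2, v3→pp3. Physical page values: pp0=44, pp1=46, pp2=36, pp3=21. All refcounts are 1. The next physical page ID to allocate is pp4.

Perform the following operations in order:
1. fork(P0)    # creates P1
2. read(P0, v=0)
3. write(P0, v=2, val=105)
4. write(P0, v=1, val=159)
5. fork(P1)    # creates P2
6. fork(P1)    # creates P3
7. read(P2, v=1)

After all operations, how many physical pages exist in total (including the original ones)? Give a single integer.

Answer: 6

Derivation:
Op 1: fork(P0) -> P1. 4 ppages; refcounts: pp0:2 pp1:2 pp2:2 pp3:2
Op 2: read(P0, v0) -> 44. No state change.
Op 3: write(P0, v2, 105). refcount(pp2)=2>1 -> COPY to pp4. 5 ppages; refcounts: pp0:2 pp1:2 pp2:1 pp3:2 pp4:1
Op 4: write(P0, v1, 159). refcount(pp1)=2>1 -> COPY to pp5. 6 ppages; refcounts: pp0:2 pp1:1 pp2:1 pp3:2 pp4:1 pp5:1
Op 5: fork(P1) -> P2. 6 ppages; refcounts: pp0:3 pp1:2 pp2:2 pp3:3 pp4:1 pp5:1
Op 6: fork(P1) -> P3. 6 ppages; refcounts: pp0:4 pp1:3 pp2:3 pp3:4 pp4:1 pp5:1
Op 7: read(P2, v1) -> 46. No state change.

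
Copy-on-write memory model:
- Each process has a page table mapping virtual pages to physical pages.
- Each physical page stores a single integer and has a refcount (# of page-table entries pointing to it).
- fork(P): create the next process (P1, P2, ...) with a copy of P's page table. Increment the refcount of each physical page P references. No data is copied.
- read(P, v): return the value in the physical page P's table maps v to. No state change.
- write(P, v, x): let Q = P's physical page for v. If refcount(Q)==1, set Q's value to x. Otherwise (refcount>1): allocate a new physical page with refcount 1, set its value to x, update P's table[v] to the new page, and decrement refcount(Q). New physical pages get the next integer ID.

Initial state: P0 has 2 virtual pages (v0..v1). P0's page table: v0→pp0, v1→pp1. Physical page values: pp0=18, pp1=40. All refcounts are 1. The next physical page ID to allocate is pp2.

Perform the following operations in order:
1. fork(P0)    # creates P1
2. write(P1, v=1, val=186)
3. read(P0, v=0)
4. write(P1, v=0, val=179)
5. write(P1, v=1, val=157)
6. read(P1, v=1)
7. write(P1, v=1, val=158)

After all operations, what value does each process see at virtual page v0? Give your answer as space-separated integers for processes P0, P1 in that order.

Op 1: fork(P0) -> P1. 2 ppages; refcounts: pp0:2 pp1:2
Op 2: write(P1, v1, 186). refcount(pp1)=2>1 -> COPY to pp2. 3 ppages; refcounts: pp0:2 pp1:1 pp2:1
Op 3: read(P0, v0) -> 18. No state change.
Op 4: write(P1, v0, 179). refcount(pp0)=2>1 -> COPY to pp3. 4 ppages; refcounts: pp0:1 pp1:1 pp2:1 pp3:1
Op 5: write(P1, v1, 157). refcount(pp2)=1 -> write in place. 4 ppages; refcounts: pp0:1 pp1:1 pp2:1 pp3:1
Op 6: read(P1, v1) -> 157. No state change.
Op 7: write(P1, v1, 158). refcount(pp2)=1 -> write in place. 4 ppages; refcounts: pp0:1 pp1:1 pp2:1 pp3:1
P0: v0 -> pp0 = 18
P1: v0 -> pp3 = 179

Answer: 18 179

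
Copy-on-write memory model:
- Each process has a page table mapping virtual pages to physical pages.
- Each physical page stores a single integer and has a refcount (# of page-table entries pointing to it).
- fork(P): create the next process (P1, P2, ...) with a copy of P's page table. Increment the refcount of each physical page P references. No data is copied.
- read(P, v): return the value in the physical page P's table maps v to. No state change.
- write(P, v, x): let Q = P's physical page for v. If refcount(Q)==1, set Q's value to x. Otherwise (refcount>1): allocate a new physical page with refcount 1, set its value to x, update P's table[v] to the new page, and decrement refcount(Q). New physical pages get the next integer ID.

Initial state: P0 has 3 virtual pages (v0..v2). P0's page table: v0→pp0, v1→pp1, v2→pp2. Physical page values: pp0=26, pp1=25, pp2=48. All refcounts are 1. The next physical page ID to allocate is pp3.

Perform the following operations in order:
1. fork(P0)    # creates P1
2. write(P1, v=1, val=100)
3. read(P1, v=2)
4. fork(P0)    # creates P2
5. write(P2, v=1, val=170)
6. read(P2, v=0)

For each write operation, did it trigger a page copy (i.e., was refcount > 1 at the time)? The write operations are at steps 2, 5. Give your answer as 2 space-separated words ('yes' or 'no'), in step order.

Op 1: fork(P0) -> P1. 3 ppages; refcounts: pp0:2 pp1:2 pp2:2
Op 2: write(P1, v1, 100). refcount(pp1)=2>1 -> COPY to pp3. 4 ppages; refcounts: pp0:2 pp1:1 pp2:2 pp3:1
Op 3: read(P1, v2) -> 48. No state change.
Op 4: fork(P0) -> P2. 4 ppages; refcounts: pp0:3 pp1:2 pp2:3 pp3:1
Op 5: write(P2, v1, 170). refcount(pp1)=2>1 -> COPY to pp4. 5 ppages; refcounts: pp0:3 pp1:1 pp2:3 pp3:1 pp4:1
Op 6: read(P2, v0) -> 26. No state change.

yes yes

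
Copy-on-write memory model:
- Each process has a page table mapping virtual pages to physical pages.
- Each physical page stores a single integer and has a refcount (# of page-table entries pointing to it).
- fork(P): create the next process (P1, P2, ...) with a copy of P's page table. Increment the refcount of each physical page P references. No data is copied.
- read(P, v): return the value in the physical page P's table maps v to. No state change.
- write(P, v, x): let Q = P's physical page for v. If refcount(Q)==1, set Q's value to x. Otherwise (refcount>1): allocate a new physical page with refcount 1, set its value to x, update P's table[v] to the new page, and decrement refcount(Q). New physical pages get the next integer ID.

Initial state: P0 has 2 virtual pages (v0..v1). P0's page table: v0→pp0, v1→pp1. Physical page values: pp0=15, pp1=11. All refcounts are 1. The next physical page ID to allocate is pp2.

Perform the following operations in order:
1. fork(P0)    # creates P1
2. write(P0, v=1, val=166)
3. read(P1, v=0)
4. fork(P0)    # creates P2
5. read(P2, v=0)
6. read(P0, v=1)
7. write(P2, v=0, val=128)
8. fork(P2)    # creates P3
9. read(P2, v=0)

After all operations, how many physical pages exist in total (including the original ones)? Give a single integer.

Op 1: fork(P0) -> P1. 2 ppages; refcounts: pp0:2 pp1:2
Op 2: write(P0, v1, 166). refcount(pp1)=2>1 -> COPY to pp2. 3 ppages; refcounts: pp0:2 pp1:1 pp2:1
Op 3: read(P1, v0) -> 15. No state change.
Op 4: fork(P0) -> P2. 3 ppages; refcounts: pp0:3 pp1:1 pp2:2
Op 5: read(P2, v0) -> 15. No state change.
Op 6: read(P0, v1) -> 166. No state change.
Op 7: write(P2, v0, 128). refcount(pp0)=3>1 -> COPY to pp3. 4 ppages; refcounts: pp0:2 pp1:1 pp2:2 pp3:1
Op 8: fork(P2) -> P3. 4 ppages; refcounts: pp0:2 pp1:1 pp2:3 pp3:2
Op 9: read(P2, v0) -> 128. No state change.

Answer: 4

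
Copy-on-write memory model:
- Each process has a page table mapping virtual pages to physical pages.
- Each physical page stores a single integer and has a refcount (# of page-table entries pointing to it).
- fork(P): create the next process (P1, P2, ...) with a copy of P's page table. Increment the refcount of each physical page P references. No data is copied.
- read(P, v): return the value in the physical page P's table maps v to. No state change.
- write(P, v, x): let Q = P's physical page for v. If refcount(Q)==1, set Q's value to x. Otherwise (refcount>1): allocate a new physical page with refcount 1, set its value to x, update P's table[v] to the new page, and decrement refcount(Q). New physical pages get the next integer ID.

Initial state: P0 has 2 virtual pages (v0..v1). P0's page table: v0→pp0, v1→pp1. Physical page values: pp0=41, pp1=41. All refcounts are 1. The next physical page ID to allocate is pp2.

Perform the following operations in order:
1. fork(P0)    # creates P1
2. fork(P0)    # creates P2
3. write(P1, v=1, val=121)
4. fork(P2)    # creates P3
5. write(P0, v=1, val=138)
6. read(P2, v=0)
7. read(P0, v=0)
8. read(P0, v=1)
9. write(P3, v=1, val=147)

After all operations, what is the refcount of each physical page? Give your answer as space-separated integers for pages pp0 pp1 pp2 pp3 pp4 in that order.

Op 1: fork(P0) -> P1. 2 ppages; refcounts: pp0:2 pp1:2
Op 2: fork(P0) -> P2. 2 ppages; refcounts: pp0:3 pp1:3
Op 3: write(P1, v1, 121). refcount(pp1)=3>1 -> COPY to pp2. 3 ppages; refcounts: pp0:3 pp1:2 pp2:1
Op 4: fork(P2) -> P3. 3 ppages; refcounts: pp0:4 pp1:3 pp2:1
Op 5: write(P0, v1, 138). refcount(pp1)=3>1 -> COPY to pp3. 4 ppages; refcounts: pp0:4 pp1:2 pp2:1 pp3:1
Op 6: read(P2, v0) -> 41. No state change.
Op 7: read(P0, v0) -> 41. No state change.
Op 8: read(P0, v1) -> 138. No state change.
Op 9: write(P3, v1, 147). refcount(pp1)=2>1 -> COPY to pp4. 5 ppages; refcounts: pp0:4 pp1:1 pp2:1 pp3:1 pp4:1

Answer: 4 1 1 1 1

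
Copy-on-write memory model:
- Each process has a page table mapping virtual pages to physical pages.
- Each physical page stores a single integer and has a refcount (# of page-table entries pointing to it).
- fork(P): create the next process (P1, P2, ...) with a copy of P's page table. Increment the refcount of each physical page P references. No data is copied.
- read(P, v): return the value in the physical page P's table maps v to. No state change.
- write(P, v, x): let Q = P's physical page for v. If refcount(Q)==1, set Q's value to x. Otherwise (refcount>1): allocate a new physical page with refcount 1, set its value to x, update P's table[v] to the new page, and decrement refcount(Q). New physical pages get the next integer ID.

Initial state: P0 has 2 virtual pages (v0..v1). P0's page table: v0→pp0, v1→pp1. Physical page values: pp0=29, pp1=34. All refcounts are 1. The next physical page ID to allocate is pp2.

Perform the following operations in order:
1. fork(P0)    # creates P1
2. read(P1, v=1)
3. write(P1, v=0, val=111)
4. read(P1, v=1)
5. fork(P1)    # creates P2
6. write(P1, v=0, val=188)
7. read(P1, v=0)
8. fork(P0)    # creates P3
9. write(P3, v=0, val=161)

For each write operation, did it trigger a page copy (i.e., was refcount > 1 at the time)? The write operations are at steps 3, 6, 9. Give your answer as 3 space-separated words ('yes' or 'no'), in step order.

Op 1: fork(P0) -> P1. 2 ppages; refcounts: pp0:2 pp1:2
Op 2: read(P1, v1) -> 34. No state change.
Op 3: write(P1, v0, 111). refcount(pp0)=2>1 -> COPY to pp2. 3 ppages; refcounts: pp0:1 pp1:2 pp2:1
Op 4: read(P1, v1) -> 34. No state change.
Op 5: fork(P1) -> P2. 3 ppages; refcounts: pp0:1 pp1:3 pp2:2
Op 6: write(P1, v0, 188). refcount(pp2)=2>1 -> COPY to pp3. 4 ppages; refcounts: pp0:1 pp1:3 pp2:1 pp3:1
Op 7: read(P1, v0) -> 188. No state change.
Op 8: fork(P0) -> P3. 4 ppages; refcounts: pp0:2 pp1:4 pp2:1 pp3:1
Op 9: write(P3, v0, 161). refcount(pp0)=2>1 -> COPY to pp4. 5 ppages; refcounts: pp0:1 pp1:4 pp2:1 pp3:1 pp4:1

yes yes yes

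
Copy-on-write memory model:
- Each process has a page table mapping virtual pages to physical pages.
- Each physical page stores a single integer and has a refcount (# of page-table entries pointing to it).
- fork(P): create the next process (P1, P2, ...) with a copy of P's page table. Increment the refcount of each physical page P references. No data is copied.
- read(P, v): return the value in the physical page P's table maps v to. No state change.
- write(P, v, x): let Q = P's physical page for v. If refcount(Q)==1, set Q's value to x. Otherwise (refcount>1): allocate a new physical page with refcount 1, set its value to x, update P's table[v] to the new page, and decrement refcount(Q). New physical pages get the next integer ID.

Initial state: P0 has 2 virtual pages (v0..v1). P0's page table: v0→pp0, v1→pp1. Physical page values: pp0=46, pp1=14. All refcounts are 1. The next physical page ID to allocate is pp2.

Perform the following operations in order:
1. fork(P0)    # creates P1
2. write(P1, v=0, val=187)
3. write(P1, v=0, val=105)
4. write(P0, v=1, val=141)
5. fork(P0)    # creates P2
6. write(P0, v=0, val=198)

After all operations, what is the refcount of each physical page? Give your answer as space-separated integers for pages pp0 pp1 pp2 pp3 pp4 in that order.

Answer: 1 1 1 2 1

Derivation:
Op 1: fork(P0) -> P1. 2 ppages; refcounts: pp0:2 pp1:2
Op 2: write(P1, v0, 187). refcount(pp0)=2>1 -> COPY to pp2. 3 ppages; refcounts: pp0:1 pp1:2 pp2:1
Op 3: write(P1, v0, 105). refcount(pp2)=1 -> write in place. 3 ppages; refcounts: pp0:1 pp1:2 pp2:1
Op 4: write(P0, v1, 141). refcount(pp1)=2>1 -> COPY to pp3. 4 ppages; refcounts: pp0:1 pp1:1 pp2:1 pp3:1
Op 5: fork(P0) -> P2. 4 ppages; refcounts: pp0:2 pp1:1 pp2:1 pp3:2
Op 6: write(P0, v0, 198). refcount(pp0)=2>1 -> COPY to pp4. 5 ppages; refcounts: pp0:1 pp1:1 pp2:1 pp3:2 pp4:1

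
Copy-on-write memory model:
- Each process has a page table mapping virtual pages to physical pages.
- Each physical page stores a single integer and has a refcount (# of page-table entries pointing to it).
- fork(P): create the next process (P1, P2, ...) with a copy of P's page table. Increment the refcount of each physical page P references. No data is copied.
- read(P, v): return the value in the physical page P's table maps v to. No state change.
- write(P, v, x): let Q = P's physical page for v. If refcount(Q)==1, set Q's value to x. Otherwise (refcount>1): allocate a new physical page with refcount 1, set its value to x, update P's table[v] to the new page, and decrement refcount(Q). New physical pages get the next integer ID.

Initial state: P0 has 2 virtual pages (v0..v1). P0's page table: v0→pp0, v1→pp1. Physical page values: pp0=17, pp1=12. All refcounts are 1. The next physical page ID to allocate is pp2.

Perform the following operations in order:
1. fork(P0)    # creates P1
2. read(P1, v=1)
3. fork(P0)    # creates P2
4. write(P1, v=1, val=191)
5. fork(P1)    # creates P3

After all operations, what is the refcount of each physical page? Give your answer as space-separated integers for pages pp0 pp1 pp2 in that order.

Op 1: fork(P0) -> P1. 2 ppages; refcounts: pp0:2 pp1:2
Op 2: read(P1, v1) -> 12. No state change.
Op 3: fork(P0) -> P2. 2 ppages; refcounts: pp0:3 pp1:3
Op 4: write(P1, v1, 191). refcount(pp1)=3>1 -> COPY to pp2. 3 ppages; refcounts: pp0:3 pp1:2 pp2:1
Op 5: fork(P1) -> P3. 3 ppages; refcounts: pp0:4 pp1:2 pp2:2

Answer: 4 2 2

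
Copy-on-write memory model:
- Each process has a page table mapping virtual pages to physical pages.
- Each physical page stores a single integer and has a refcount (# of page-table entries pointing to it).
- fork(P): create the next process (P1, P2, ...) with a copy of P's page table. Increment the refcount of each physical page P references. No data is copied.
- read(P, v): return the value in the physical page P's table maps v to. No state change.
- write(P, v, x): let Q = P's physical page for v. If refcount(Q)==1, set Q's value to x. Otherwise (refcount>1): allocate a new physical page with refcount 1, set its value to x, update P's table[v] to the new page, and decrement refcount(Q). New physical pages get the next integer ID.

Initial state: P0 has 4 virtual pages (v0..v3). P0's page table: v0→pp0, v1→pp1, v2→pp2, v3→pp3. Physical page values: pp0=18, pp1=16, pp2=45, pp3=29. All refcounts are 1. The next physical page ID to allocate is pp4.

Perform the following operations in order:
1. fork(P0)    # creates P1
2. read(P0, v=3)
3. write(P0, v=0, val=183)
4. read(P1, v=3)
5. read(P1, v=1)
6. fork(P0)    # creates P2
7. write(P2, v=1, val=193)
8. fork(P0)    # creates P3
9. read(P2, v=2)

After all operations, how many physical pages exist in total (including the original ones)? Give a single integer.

Op 1: fork(P0) -> P1. 4 ppages; refcounts: pp0:2 pp1:2 pp2:2 pp3:2
Op 2: read(P0, v3) -> 29. No state change.
Op 3: write(P0, v0, 183). refcount(pp0)=2>1 -> COPY to pp4. 5 ppages; refcounts: pp0:1 pp1:2 pp2:2 pp3:2 pp4:1
Op 4: read(P1, v3) -> 29. No state change.
Op 5: read(P1, v1) -> 16. No state change.
Op 6: fork(P0) -> P2. 5 ppages; refcounts: pp0:1 pp1:3 pp2:3 pp3:3 pp4:2
Op 7: write(P2, v1, 193). refcount(pp1)=3>1 -> COPY to pp5. 6 ppages; refcounts: pp0:1 pp1:2 pp2:3 pp3:3 pp4:2 pp5:1
Op 8: fork(P0) -> P3. 6 ppages; refcounts: pp0:1 pp1:3 pp2:4 pp3:4 pp4:3 pp5:1
Op 9: read(P2, v2) -> 45. No state change.

Answer: 6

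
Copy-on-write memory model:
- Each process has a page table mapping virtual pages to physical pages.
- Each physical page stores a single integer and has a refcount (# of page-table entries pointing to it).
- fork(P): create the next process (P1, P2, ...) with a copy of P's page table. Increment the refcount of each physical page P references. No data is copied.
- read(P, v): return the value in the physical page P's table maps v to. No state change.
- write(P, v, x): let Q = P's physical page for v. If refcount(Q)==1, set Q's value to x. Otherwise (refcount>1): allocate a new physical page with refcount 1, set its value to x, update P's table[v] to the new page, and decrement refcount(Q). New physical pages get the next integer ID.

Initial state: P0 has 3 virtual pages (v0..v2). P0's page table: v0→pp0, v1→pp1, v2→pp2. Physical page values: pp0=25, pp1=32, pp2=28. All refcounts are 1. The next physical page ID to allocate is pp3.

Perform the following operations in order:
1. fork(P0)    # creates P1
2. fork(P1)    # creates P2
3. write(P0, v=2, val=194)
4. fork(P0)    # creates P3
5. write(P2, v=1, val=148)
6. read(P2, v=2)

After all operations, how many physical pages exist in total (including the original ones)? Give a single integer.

Op 1: fork(P0) -> P1. 3 ppages; refcounts: pp0:2 pp1:2 pp2:2
Op 2: fork(P1) -> P2. 3 ppages; refcounts: pp0:3 pp1:3 pp2:3
Op 3: write(P0, v2, 194). refcount(pp2)=3>1 -> COPY to pp3. 4 ppages; refcounts: pp0:3 pp1:3 pp2:2 pp3:1
Op 4: fork(P0) -> P3. 4 ppages; refcounts: pp0:4 pp1:4 pp2:2 pp3:2
Op 5: write(P2, v1, 148). refcount(pp1)=4>1 -> COPY to pp4. 5 ppages; refcounts: pp0:4 pp1:3 pp2:2 pp3:2 pp4:1
Op 6: read(P2, v2) -> 28. No state change.

Answer: 5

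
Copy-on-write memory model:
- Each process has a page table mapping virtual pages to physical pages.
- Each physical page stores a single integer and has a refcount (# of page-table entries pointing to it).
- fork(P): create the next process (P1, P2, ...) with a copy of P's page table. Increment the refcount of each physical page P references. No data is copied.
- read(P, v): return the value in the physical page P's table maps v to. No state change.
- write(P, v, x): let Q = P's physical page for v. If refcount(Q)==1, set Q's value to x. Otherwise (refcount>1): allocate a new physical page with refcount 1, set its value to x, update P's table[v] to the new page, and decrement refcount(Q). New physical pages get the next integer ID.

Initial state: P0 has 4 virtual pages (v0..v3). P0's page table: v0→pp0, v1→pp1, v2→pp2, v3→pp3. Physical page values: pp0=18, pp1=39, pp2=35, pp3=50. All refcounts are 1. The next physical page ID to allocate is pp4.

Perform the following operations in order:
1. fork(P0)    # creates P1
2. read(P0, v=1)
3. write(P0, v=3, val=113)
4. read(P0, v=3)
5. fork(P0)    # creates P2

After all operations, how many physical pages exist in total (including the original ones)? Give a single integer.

Op 1: fork(P0) -> P1. 4 ppages; refcounts: pp0:2 pp1:2 pp2:2 pp3:2
Op 2: read(P0, v1) -> 39. No state change.
Op 3: write(P0, v3, 113). refcount(pp3)=2>1 -> COPY to pp4. 5 ppages; refcounts: pp0:2 pp1:2 pp2:2 pp3:1 pp4:1
Op 4: read(P0, v3) -> 113. No state change.
Op 5: fork(P0) -> P2. 5 ppages; refcounts: pp0:3 pp1:3 pp2:3 pp3:1 pp4:2

Answer: 5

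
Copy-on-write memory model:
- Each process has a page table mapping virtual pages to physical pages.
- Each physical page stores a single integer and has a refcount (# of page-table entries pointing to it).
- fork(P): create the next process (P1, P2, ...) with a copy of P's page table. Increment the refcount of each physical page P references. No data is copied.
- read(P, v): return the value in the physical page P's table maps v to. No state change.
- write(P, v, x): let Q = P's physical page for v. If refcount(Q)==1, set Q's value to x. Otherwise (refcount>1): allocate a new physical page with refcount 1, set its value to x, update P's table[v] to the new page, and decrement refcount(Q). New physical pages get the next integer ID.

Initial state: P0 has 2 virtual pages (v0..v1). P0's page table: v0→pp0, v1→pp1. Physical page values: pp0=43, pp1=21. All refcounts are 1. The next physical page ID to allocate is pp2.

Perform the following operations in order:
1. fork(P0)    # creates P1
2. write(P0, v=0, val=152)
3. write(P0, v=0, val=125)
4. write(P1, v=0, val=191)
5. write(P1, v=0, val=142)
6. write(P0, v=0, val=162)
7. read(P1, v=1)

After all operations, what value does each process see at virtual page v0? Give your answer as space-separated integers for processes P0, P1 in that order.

Op 1: fork(P0) -> P1. 2 ppages; refcounts: pp0:2 pp1:2
Op 2: write(P0, v0, 152). refcount(pp0)=2>1 -> COPY to pp2. 3 ppages; refcounts: pp0:1 pp1:2 pp2:1
Op 3: write(P0, v0, 125). refcount(pp2)=1 -> write in place. 3 ppages; refcounts: pp0:1 pp1:2 pp2:1
Op 4: write(P1, v0, 191). refcount(pp0)=1 -> write in place. 3 ppages; refcounts: pp0:1 pp1:2 pp2:1
Op 5: write(P1, v0, 142). refcount(pp0)=1 -> write in place. 3 ppages; refcounts: pp0:1 pp1:2 pp2:1
Op 6: write(P0, v0, 162). refcount(pp2)=1 -> write in place. 3 ppages; refcounts: pp0:1 pp1:2 pp2:1
Op 7: read(P1, v1) -> 21. No state change.
P0: v0 -> pp2 = 162
P1: v0 -> pp0 = 142

Answer: 162 142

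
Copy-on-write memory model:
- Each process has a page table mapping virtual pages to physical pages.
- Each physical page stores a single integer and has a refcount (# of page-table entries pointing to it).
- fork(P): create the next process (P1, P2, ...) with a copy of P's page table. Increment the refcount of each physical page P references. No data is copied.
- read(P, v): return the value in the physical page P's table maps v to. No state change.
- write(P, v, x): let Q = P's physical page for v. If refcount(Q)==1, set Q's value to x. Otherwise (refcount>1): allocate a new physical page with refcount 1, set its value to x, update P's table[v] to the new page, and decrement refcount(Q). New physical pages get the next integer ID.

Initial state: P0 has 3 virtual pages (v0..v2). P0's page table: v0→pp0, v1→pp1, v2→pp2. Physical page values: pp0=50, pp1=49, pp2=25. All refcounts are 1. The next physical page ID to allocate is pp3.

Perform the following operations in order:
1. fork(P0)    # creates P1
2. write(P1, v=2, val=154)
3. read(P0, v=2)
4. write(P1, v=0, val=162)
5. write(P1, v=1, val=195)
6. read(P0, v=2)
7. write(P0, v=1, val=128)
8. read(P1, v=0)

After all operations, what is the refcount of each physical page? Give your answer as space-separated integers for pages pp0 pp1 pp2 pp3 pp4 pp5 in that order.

Op 1: fork(P0) -> P1. 3 ppages; refcounts: pp0:2 pp1:2 pp2:2
Op 2: write(P1, v2, 154). refcount(pp2)=2>1 -> COPY to pp3. 4 ppages; refcounts: pp0:2 pp1:2 pp2:1 pp3:1
Op 3: read(P0, v2) -> 25. No state change.
Op 4: write(P1, v0, 162). refcount(pp0)=2>1 -> COPY to pp4. 5 ppages; refcounts: pp0:1 pp1:2 pp2:1 pp3:1 pp4:1
Op 5: write(P1, v1, 195). refcount(pp1)=2>1 -> COPY to pp5. 6 ppages; refcounts: pp0:1 pp1:1 pp2:1 pp3:1 pp4:1 pp5:1
Op 6: read(P0, v2) -> 25. No state change.
Op 7: write(P0, v1, 128). refcount(pp1)=1 -> write in place. 6 ppages; refcounts: pp0:1 pp1:1 pp2:1 pp3:1 pp4:1 pp5:1
Op 8: read(P1, v0) -> 162. No state change.

Answer: 1 1 1 1 1 1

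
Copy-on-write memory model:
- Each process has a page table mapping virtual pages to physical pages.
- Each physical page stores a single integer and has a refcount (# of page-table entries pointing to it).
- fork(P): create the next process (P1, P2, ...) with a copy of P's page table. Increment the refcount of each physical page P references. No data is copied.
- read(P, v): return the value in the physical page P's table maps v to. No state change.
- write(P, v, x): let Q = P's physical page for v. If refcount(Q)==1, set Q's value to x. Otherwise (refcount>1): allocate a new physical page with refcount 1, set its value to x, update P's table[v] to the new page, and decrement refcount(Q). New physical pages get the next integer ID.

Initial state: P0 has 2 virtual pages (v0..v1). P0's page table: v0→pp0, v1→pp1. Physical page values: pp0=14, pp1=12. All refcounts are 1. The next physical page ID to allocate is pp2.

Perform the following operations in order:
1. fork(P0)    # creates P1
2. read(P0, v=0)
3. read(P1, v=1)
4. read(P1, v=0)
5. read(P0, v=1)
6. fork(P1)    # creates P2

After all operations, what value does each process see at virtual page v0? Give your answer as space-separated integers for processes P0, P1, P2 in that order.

Answer: 14 14 14

Derivation:
Op 1: fork(P0) -> P1. 2 ppages; refcounts: pp0:2 pp1:2
Op 2: read(P0, v0) -> 14. No state change.
Op 3: read(P1, v1) -> 12. No state change.
Op 4: read(P1, v0) -> 14. No state change.
Op 5: read(P0, v1) -> 12. No state change.
Op 6: fork(P1) -> P2. 2 ppages; refcounts: pp0:3 pp1:3
P0: v0 -> pp0 = 14
P1: v0 -> pp0 = 14
P2: v0 -> pp0 = 14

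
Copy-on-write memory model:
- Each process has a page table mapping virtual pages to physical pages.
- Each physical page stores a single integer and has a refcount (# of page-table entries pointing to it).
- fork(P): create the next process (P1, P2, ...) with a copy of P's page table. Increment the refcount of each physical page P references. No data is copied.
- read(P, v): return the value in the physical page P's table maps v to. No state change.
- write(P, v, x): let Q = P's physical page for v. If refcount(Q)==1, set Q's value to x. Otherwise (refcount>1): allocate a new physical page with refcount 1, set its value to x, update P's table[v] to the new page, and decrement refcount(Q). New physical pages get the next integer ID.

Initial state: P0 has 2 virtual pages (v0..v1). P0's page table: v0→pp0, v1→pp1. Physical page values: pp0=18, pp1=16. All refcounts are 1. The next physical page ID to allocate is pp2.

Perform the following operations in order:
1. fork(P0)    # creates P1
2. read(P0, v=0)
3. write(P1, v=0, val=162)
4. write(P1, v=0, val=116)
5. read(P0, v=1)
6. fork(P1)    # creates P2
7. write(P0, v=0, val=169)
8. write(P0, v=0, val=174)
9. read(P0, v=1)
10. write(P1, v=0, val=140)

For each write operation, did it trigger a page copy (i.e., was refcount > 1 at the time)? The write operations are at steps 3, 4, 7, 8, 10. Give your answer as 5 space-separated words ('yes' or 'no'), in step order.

Op 1: fork(P0) -> P1. 2 ppages; refcounts: pp0:2 pp1:2
Op 2: read(P0, v0) -> 18. No state change.
Op 3: write(P1, v0, 162). refcount(pp0)=2>1 -> COPY to pp2. 3 ppages; refcounts: pp0:1 pp1:2 pp2:1
Op 4: write(P1, v0, 116). refcount(pp2)=1 -> write in place. 3 ppages; refcounts: pp0:1 pp1:2 pp2:1
Op 5: read(P0, v1) -> 16. No state change.
Op 6: fork(P1) -> P2. 3 ppages; refcounts: pp0:1 pp1:3 pp2:2
Op 7: write(P0, v0, 169). refcount(pp0)=1 -> write in place. 3 ppages; refcounts: pp0:1 pp1:3 pp2:2
Op 8: write(P0, v0, 174). refcount(pp0)=1 -> write in place. 3 ppages; refcounts: pp0:1 pp1:3 pp2:2
Op 9: read(P0, v1) -> 16. No state change.
Op 10: write(P1, v0, 140). refcount(pp2)=2>1 -> COPY to pp3. 4 ppages; refcounts: pp0:1 pp1:3 pp2:1 pp3:1

yes no no no yes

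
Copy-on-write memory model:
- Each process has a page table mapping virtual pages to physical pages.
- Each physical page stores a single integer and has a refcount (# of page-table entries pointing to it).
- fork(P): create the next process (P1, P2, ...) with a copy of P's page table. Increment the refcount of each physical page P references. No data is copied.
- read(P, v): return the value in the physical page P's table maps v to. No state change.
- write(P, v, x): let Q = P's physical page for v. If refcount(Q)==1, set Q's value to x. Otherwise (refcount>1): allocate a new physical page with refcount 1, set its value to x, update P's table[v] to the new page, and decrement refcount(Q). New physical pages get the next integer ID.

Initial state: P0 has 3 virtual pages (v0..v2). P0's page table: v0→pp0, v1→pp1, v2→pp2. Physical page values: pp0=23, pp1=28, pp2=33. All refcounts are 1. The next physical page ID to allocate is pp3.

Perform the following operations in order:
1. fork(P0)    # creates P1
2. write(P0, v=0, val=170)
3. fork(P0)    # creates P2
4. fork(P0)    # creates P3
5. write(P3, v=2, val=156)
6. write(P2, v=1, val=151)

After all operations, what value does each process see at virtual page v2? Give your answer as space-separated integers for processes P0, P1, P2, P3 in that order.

Answer: 33 33 33 156

Derivation:
Op 1: fork(P0) -> P1. 3 ppages; refcounts: pp0:2 pp1:2 pp2:2
Op 2: write(P0, v0, 170). refcount(pp0)=2>1 -> COPY to pp3. 4 ppages; refcounts: pp0:1 pp1:2 pp2:2 pp3:1
Op 3: fork(P0) -> P2. 4 ppages; refcounts: pp0:1 pp1:3 pp2:3 pp3:2
Op 4: fork(P0) -> P3. 4 ppages; refcounts: pp0:1 pp1:4 pp2:4 pp3:3
Op 5: write(P3, v2, 156). refcount(pp2)=4>1 -> COPY to pp4. 5 ppages; refcounts: pp0:1 pp1:4 pp2:3 pp3:3 pp4:1
Op 6: write(P2, v1, 151). refcount(pp1)=4>1 -> COPY to pp5. 6 ppages; refcounts: pp0:1 pp1:3 pp2:3 pp3:3 pp4:1 pp5:1
P0: v2 -> pp2 = 33
P1: v2 -> pp2 = 33
P2: v2 -> pp2 = 33
P3: v2 -> pp4 = 156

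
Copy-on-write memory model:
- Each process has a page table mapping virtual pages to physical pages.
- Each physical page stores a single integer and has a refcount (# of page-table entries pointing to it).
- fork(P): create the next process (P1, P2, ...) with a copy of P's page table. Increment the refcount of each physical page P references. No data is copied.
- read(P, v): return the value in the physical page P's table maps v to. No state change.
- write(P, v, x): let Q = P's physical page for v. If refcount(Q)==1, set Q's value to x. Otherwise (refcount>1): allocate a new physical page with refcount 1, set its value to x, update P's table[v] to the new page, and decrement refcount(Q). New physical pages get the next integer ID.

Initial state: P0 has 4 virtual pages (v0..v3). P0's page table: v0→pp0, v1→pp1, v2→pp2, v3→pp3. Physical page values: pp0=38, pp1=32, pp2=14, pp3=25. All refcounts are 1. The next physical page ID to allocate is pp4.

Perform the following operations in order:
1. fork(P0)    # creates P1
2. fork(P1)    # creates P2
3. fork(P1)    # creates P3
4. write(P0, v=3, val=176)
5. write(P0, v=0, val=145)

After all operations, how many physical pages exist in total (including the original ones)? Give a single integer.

Answer: 6

Derivation:
Op 1: fork(P0) -> P1. 4 ppages; refcounts: pp0:2 pp1:2 pp2:2 pp3:2
Op 2: fork(P1) -> P2. 4 ppages; refcounts: pp0:3 pp1:3 pp2:3 pp3:3
Op 3: fork(P1) -> P3. 4 ppages; refcounts: pp0:4 pp1:4 pp2:4 pp3:4
Op 4: write(P0, v3, 176). refcount(pp3)=4>1 -> COPY to pp4. 5 ppages; refcounts: pp0:4 pp1:4 pp2:4 pp3:3 pp4:1
Op 5: write(P0, v0, 145). refcount(pp0)=4>1 -> COPY to pp5. 6 ppages; refcounts: pp0:3 pp1:4 pp2:4 pp3:3 pp4:1 pp5:1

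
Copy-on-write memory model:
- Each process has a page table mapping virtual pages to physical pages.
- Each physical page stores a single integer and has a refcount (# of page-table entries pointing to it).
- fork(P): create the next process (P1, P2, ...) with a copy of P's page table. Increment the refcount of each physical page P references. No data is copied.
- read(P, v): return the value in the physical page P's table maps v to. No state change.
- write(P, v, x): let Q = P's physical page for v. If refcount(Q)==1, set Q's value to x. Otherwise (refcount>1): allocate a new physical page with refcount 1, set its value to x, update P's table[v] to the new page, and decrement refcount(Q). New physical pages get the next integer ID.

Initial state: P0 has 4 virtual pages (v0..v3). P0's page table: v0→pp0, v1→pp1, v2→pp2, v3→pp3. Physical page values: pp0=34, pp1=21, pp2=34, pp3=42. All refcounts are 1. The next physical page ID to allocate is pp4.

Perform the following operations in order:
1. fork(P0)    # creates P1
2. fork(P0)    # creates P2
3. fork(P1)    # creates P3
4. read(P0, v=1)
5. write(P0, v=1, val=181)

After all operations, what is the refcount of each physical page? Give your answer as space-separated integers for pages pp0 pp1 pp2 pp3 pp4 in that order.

Answer: 4 3 4 4 1

Derivation:
Op 1: fork(P0) -> P1. 4 ppages; refcounts: pp0:2 pp1:2 pp2:2 pp3:2
Op 2: fork(P0) -> P2. 4 ppages; refcounts: pp0:3 pp1:3 pp2:3 pp3:3
Op 3: fork(P1) -> P3. 4 ppages; refcounts: pp0:4 pp1:4 pp2:4 pp3:4
Op 4: read(P0, v1) -> 21. No state change.
Op 5: write(P0, v1, 181). refcount(pp1)=4>1 -> COPY to pp4. 5 ppages; refcounts: pp0:4 pp1:3 pp2:4 pp3:4 pp4:1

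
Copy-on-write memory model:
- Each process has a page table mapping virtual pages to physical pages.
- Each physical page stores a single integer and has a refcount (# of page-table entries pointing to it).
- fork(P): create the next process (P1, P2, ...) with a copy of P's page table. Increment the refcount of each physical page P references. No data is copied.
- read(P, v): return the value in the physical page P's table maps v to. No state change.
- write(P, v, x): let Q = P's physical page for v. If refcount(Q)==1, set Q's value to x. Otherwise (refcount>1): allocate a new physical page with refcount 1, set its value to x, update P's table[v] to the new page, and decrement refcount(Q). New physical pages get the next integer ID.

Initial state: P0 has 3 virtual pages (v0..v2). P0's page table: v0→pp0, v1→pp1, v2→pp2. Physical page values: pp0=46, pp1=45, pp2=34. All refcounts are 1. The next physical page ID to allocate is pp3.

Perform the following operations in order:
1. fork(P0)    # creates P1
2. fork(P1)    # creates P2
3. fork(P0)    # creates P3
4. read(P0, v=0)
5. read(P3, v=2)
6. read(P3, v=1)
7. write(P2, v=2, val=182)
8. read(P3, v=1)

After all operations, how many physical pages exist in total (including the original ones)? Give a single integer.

Answer: 4

Derivation:
Op 1: fork(P0) -> P1. 3 ppages; refcounts: pp0:2 pp1:2 pp2:2
Op 2: fork(P1) -> P2. 3 ppages; refcounts: pp0:3 pp1:3 pp2:3
Op 3: fork(P0) -> P3. 3 ppages; refcounts: pp0:4 pp1:4 pp2:4
Op 4: read(P0, v0) -> 46. No state change.
Op 5: read(P3, v2) -> 34. No state change.
Op 6: read(P3, v1) -> 45. No state change.
Op 7: write(P2, v2, 182). refcount(pp2)=4>1 -> COPY to pp3. 4 ppages; refcounts: pp0:4 pp1:4 pp2:3 pp3:1
Op 8: read(P3, v1) -> 45. No state change.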